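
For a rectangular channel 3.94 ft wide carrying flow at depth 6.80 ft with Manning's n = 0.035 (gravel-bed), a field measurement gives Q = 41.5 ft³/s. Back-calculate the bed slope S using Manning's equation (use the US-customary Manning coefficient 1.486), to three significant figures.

A = b·y = 3.94 × 6.80 = 26.79 ft²
P = b + 2y = 3.94 + 2×6.80 = 17.54 ft
R = A/P = 26.79/17.54 = 1.527 ft
S = (Q·n / (1.486·A·R^(2/3)))² = (41.5×0.035 / (1.486×26.79×1.326))² = 0.0007566

0.000757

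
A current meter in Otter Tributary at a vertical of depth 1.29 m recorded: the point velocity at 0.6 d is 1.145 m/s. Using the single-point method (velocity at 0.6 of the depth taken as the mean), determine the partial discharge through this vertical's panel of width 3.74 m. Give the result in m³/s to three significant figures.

5.52 m³/s

v̄ = v₀.₆ = 1.145 m/s
q = v̄ × d × w = 1.145 × 1.29 × 3.74 = 5.524 m³/s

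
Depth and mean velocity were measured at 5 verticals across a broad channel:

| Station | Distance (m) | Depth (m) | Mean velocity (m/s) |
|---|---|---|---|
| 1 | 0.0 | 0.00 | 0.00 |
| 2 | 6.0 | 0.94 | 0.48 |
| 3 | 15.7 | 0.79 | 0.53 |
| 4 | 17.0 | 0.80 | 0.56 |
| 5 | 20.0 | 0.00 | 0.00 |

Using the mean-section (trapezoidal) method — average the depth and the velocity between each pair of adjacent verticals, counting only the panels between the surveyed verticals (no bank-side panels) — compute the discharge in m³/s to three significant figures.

5.81 m³/s

Panel 1-2: Δb = 6 m, d̄ = (0.00+0.94)/2 = 0.47, v̄ = (0.00+0.48)/2 = 0.24 → q = 6×0.47×0.24 = 0.6768 m³/s
Panel 2-3: Δb = 9.7 m, d̄ = (0.94+0.79)/2 = 0.865, v̄ = (0.48+0.53)/2 = 0.505 → q = 9.7×0.865×0.505 = 4.237 m³/s
Panel 3-4: Δb = 1.3 m, d̄ = (0.79+0.80)/2 = 0.795, v̄ = (0.53+0.56)/2 = 0.545 → q = 1.3×0.795×0.545 = 0.5633 m³/s
Panel 4-5: Δb = 3 m, d̄ = (0.80+0.00)/2 = 0.4, v̄ = (0.56+0.00)/2 = 0.28 → q = 3×0.4×0.28 = 0.3360 m³/s
Q = Σ q = 5.813 m³/s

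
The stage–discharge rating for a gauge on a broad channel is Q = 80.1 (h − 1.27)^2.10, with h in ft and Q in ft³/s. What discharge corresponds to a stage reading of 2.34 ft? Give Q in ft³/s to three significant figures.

Q = 80.1 × (2.34 − 1.27)^2.10 = 80.1 × 1.07^2.10 = 92.33 ft³/s

92.3 ft³/s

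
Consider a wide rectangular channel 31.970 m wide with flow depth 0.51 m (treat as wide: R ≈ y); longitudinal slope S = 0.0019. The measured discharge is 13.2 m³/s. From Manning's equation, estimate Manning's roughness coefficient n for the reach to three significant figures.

A = b·y = 31.970 × 0.51 = 16.30 m²
Wide channel: R ≈ y = 0.51 m
n = (1/Q)·A·R^(2/3)·S^(1/2) = (1/13.2) × 16.30 × 0.6383 × 0.04359 = 0.03437

0.0344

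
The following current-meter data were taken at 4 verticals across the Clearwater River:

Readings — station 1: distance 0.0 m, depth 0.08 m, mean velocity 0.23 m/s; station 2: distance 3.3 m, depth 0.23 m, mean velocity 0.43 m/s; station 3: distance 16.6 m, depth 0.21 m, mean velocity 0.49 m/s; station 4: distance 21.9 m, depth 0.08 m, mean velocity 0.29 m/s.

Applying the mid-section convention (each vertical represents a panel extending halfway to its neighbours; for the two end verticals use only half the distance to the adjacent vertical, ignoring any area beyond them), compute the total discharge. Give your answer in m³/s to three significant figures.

w_1 = (3.3 − 0.0)/2 = 1.65 m; q_1 = 0.23 × 0.08 × 1.65 = 0.03036 m³/s
w_2 = (16.6 − 0.0)/2 = 8.3 m; q_2 = 0.43 × 0.23 × 8.3 = 0.8209 m³/s
w_3 = (21.9 − 3.3)/2 = 9.3 m; q_3 = 0.49 × 0.21 × 9.3 = 0.9570 m³/s
w_4 = (21.9 − 16.6)/2 = 2.65 m; q_4 = 0.29 × 0.08 × 2.65 = 0.06148 m³/s
Q = Σ qᵢ = 1.870 m³/s

1.87 m³/s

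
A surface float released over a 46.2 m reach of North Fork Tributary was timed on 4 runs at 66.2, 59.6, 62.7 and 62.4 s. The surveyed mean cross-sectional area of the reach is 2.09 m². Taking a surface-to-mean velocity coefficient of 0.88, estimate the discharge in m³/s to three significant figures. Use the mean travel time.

1.35 m³/s

t̄ = (66.2 + 59.6 + 62.7 + 62.4) / 4 = 62.725 s
v_surface = L / t̄ = 46.2 / 62.725 = 0.7365 m/s
v_mean = 0.88 × 0.7365 = 0.6482 m/s
Q = A × v_mean = 2.09 × 0.6482 = 1.355 m³/s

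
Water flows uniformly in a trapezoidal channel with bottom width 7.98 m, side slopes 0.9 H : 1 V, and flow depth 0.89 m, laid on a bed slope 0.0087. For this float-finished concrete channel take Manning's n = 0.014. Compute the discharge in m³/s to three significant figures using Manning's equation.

43.1 m³/s

A = (b + z·y)·y = (7.98 + 0.9×0.89)×0.89 = 7.815 m²
P = b + 2y√(1+z²) = 7.98 + 2×0.89×√(1+0.9²) = 10.37 m
R = A/P = 7.815/10.37 = 0.7533 m
Q = (1/n)·A·R^(2/3)·S^(1/2) = (1/0.014) × 7.815 × 0.7533^(2/3) × 0.0087^(1/2) = 43.11 m³/s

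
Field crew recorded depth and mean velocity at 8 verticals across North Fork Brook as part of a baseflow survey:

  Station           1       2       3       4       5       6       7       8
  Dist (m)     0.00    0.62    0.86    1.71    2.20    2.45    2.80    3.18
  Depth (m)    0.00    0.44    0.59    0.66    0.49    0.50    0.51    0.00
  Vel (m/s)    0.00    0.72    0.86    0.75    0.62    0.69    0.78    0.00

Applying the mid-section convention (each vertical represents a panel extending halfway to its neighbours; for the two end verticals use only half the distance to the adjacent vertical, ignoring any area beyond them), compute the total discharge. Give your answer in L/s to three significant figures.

w_2 = (0.86 − 0.00)/2 = 0.43 m; q_2 = 0.72 × 0.44 × 0.43 = 0.1362 m³/s
w_3 = (1.71 − 0.62)/2 = 0.545 m; q_3 = 0.86 × 0.59 × 0.545 = 0.2765 m³/s
w_4 = (2.20 − 0.86)/2 = 0.67 m; q_4 = 0.75 × 0.66 × 0.67 = 0.3317 m³/s
w_5 = (2.45 − 1.71)/2 = 0.37 m; q_5 = 0.62 × 0.49 × 0.37 = 0.1124 m³/s
w_6 = (2.80 − 2.20)/2 = 0.3 m; q_6 = 0.69 × 0.50 × 0.3 = 0.1035 m³/s
w_7 = (3.18 − 2.45)/2 = 0.365 m; q_7 = 0.78 × 0.51 × 0.365 = 0.1452 m³/s
Stations 1, 8 contribute zero (depth or velocity is 0).
Q = Σ qᵢ = 1.106 m³/s
= 1.106 × 1000 = 1106 L/s

1110 L/s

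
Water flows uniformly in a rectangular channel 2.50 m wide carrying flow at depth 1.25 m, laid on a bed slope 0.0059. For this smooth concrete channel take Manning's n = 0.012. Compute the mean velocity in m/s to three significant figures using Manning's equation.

4.68 m/s

A = b·y = 2.50 × 1.25 = 3.125 m²
P = b + 2y = 2.50 + 2×1.25 = 5.000 m
R = A/P = 3.125/5.000 = 0.6250 m
Q = (1/n)·A·R^(2/3)·S^(1/2) = (1/0.012) × 3.125 × 0.6250^(2/3) × 0.0059^(1/2) = 14.62 m³/s
V = Q/A = 14.62/3.125 = 4.679 m/s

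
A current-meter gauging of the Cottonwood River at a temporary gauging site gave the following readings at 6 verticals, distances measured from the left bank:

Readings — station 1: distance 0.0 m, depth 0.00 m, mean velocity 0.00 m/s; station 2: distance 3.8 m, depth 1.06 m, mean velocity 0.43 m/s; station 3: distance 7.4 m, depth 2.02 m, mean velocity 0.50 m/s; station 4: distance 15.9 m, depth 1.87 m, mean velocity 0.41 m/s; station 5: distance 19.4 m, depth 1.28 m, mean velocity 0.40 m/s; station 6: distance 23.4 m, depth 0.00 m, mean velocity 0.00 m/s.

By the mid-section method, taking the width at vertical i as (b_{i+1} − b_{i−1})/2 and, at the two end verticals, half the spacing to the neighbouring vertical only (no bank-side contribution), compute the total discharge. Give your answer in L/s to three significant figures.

w_2 = (7.4 − 0.0)/2 = 3.7 m; q_2 = 0.43 × 1.06 × 3.7 = 1.686 m³/s
w_3 = (15.9 − 3.8)/2 = 6.05 m; q_3 = 0.50 × 2.02 × 6.05 = 6.111 m³/s
w_4 = (19.4 − 7.4)/2 = 6 m; q_4 = 0.41 × 1.87 × 6 = 4.600 m³/s
w_5 = (23.4 − 15.9)/2 = 3.75 m; q_5 = 0.40 × 1.28 × 3.75 = 1.920 m³/s
Stations 1, 6 contribute zero (depth or velocity is 0).
Q = Σ qᵢ = 14.32 m³/s
= 14.32 × 1000 = 14320 L/s

14300 L/s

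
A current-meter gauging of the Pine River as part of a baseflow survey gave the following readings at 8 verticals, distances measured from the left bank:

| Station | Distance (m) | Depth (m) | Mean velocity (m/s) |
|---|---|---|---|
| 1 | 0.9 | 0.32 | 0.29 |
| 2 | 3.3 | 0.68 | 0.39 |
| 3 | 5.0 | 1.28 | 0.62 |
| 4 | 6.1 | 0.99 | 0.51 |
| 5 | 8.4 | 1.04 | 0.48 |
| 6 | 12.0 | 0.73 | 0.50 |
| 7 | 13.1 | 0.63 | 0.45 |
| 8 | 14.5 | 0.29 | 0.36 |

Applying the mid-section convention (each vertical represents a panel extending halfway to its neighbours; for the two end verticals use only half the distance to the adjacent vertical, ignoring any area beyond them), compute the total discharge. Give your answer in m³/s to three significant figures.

5.38 m³/s

w_1 = (3.3 − 0.9)/2 = 1.2 m; q_1 = 0.29 × 0.32 × 1.2 = 0.1114 m³/s
w_2 = (5.0 − 0.9)/2 = 2.05 m; q_2 = 0.39 × 0.68 × 2.05 = 0.5437 m³/s
w_3 = (6.1 − 3.3)/2 = 1.4 m; q_3 = 0.62 × 1.28 × 1.4 = 1.111 m³/s
w_4 = (8.4 − 5.0)/2 = 1.7 m; q_4 = 0.51 × 0.99 × 1.7 = 0.8583 m³/s
w_5 = (12.0 − 6.1)/2 = 2.95 m; q_5 = 0.48 × 1.04 × 2.95 = 1.473 m³/s
w_6 = (13.1 − 8.4)/2 = 2.35 m; q_6 = 0.50 × 0.73 × 2.35 = 0.8578 m³/s
w_7 = (14.5 − 12.0)/2 = 1.25 m; q_7 = 0.45 × 0.63 × 1.25 = 0.3544 m³/s
w_8 = (14.5 − 13.1)/2 = 0.7 m; q_8 = 0.36 × 0.29 × 0.7 = 0.07308 m³/s
Q = Σ qᵢ = 5.382 m³/s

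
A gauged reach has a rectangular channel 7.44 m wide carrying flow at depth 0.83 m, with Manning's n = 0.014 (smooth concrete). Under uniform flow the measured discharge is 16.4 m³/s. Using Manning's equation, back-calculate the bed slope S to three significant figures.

A = b·y = 7.44 × 0.83 = 6.175 m²
P = b + 2y = 7.44 + 2×0.83 = 9.100 m
R = A/P = 6.175/9.100 = 0.6786 m
S = (Q·n / (1·A·R^(2/3)))² = (16.4×0.014 / (1×6.175×0.7722))² = 0.002318

0.00232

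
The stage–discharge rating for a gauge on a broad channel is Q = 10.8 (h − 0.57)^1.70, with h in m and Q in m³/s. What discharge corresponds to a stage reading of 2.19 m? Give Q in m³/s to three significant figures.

Q = 10.8 × (2.19 − 0.57)^1.70 = 10.8 × 1.62^1.70 = 24.52 m³/s

24.5 m³/s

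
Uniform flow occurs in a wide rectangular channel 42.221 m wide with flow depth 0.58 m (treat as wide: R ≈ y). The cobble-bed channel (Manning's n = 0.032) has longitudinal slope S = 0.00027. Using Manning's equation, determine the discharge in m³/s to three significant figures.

8.75 m³/s

A = b·y = 42.221 × 0.58 = 24.49 m²
Wide channel: R ≈ y = 0.58 m
Q = (1/n)·A·R^(2/3)·S^(1/2) = (1/0.032) × 24.49 × 0.5800^(2/3) × 0.00027^(1/2) = 8.745 m³/s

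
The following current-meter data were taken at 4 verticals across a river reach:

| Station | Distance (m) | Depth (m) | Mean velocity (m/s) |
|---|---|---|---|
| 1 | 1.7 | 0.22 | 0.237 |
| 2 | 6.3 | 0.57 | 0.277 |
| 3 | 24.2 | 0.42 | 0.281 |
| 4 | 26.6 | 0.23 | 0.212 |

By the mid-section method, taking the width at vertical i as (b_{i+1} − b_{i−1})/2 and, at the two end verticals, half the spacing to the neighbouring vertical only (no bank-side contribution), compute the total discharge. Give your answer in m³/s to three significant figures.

3.15 m³/s

w_1 = (6.3 − 1.7)/2 = 2.3 m; q_1 = 0.237 × 0.22 × 2.3 = 0.1199 m³/s
w_2 = (24.2 − 1.7)/2 = 11.25 m; q_2 = 0.277 × 0.57 × 11.25 = 1.776 m³/s
w_3 = (26.6 − 6.3)/2 = 10.15 m; q_3 = 0.281 × 0.42 × 10.15 = 1.198 m³/s
w_4 = (26.6 − 24.2)/2 = 1.2 m; q_4 = 0.212 × 0.23 × 1.2 = 0.05851 m³/s
Q = Σ qᵢ = 3.153 m³/s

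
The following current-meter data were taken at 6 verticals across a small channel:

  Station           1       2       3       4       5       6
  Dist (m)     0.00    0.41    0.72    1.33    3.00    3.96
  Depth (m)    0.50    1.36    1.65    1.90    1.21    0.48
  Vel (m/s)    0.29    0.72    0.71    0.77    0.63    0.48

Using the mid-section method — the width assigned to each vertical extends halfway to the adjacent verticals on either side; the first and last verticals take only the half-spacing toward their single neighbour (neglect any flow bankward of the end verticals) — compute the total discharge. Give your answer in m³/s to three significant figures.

w_1 = (0.41 − 0.00)/2 = 0.205 m; q_1 = 0.29 × 0.50 × 0.205 = 0.02973 m³/s
w_2 = (0.72 − 0.00)/2 = 0.36 m; q_2 = 0.72 × 1.36 × 0.36 = 0.3525 m³/s
w_3 = (1.33 − 0.41)/2 = 0.46 m; q_3 = 0.71 × 1.65 × 0.46 = 0.5389 m³/s
w_4 = (3.00 − 0.72)/2 = 1.14 m; q_4 = 0.77 × 1.90 × 1.14 = 1.668 m³/s
w_5 = (3.96 − 1.33)/2 = 1.315 m; q_5 = 0.63 × 1.21 × 1.315 = 1.002 m³/s
w_6 = (3.96 − 3.00)/2 = 0.48 m; q_6 = 0.48 × 0.48 × 0.48 = 0.1106 m³/s
Q = Σ qᵢ = 3.702 m³/s

3.70 m³/s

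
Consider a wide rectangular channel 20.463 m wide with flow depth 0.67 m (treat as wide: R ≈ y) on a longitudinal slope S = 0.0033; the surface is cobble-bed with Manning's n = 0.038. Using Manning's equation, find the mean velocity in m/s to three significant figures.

1.16 m/s

A = b·y = 20.463 × 0.67 = 13.71 m²
Wide channel: R ≈ y = 0.67 m
Q = (1/n)·A·R^(2/3)·S^(1/2) = (1/0.038) × 13.71 × 0.6700^(2/3) × 0.0033^(1/2) = 15.87 m³/s
V = Q/A = 15.87/13.71 = 1.158 m/s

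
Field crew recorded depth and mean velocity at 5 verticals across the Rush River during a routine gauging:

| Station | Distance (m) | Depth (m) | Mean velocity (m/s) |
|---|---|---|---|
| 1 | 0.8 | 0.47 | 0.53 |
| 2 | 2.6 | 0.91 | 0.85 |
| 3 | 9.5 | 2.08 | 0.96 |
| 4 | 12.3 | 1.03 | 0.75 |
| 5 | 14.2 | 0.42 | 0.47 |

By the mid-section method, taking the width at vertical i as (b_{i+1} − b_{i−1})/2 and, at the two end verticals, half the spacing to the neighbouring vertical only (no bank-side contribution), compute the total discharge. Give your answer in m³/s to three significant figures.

15.3 m³/s

w_1 = (2.6 − 0.8)/2 = 0.9 m; q_1 = 0.53 × 0.47 × 0.9 = 0.2242 m³/s
w_2 = (9.5 − 0.8)/2 = 4.35 m; q_2 = 0.85 × 0.91 × 4.35 = 3.365 m³/s
w_3 = (12.3 − 2.6)/2 = 4.85 m; q_3 = 0.96 × 2.08 × 4.85 = 9.684 m³/s
w_4 = (14.2 − 9.5)/2 = 2.35 m; q_4 = 0.75 × 1.03 × 2.35 = 1.815 m³/s
w_5 = (14.2 − 12.3)/2 = 0.95 m; q_5 = 0.47 × 0.42 × 0.95 = 0.1875 m³/s
Q = Σ qᵢ = 15.28 m³/s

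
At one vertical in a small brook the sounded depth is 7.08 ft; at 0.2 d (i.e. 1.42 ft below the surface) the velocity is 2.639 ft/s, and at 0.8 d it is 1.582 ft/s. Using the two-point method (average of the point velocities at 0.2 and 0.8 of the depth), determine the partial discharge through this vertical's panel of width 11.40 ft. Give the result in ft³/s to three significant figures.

v̄ = (2.639 + 1.582) / 2 = 2.111 ft/s
q = v̄ × d × w = 2.111 × 7.08 × 11.40 = 170.3 ft³/s

170 ft³/s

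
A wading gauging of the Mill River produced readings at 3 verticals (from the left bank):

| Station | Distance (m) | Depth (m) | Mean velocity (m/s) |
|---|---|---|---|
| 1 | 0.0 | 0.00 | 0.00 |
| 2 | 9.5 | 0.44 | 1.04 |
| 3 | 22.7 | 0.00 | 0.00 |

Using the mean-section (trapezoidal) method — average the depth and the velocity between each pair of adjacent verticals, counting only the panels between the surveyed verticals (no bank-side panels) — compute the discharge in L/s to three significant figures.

Panel 1-2: Δb = 9.5 m, d̄ = (0.00+0.44)/2 = 0.22, v̄ = (0.00+1.04)/2 = 0.52 → q = 9.5×0.22×0.52 = 1.087 m³/s
Panel 2-3: Δb = 13.2 m, d̄ = (0.44+0.00)/2 = 0.22, v̄ = (1.04+0.00)/2 = 0.52 → q = 13.2×0.22×0.52 = 1.510 m³/s
Q = Σ q = 2.597 m³/s
= 2.597 × 1000 = 2597 L/s

2600 L/s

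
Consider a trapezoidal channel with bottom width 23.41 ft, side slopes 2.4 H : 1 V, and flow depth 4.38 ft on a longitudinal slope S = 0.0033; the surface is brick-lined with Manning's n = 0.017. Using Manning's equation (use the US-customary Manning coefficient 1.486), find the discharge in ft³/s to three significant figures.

1630 ft³/s

A = (b + z·y)·y = (23.41 + 2.4×4.38)×4.38 = 148.6 ft²
P = b + 2y√(1+z²) = 23.41 + 2×4.38×√(1+2.4²) = 46.19 ft
R = A/P = 148.6/46.19 = 3.217 ft
Q = (1.486/n)·A·R^(2/3)·S^(1/2) = (1.486/0.017) × 148.6 × 3.217^(2/3) × 0.0033^(1/2) = 1626 ft³/s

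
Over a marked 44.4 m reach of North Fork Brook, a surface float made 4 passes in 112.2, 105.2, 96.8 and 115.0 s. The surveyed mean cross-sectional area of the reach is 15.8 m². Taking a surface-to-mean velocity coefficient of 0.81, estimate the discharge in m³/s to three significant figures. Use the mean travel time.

5.30 m³/s

t̄ = (112.2 + 105.2 + 96.8 + 115.0) / 4 = 107.3 s
v_surface = L / t̄ = 44.4 / 107.3 = 0.4138 m/s
v_mean = 0.81 × 0.4138 = 0.3352 m/s
Q = A × v_mean = 15.8 × 0.3352 = 5.296 m³/s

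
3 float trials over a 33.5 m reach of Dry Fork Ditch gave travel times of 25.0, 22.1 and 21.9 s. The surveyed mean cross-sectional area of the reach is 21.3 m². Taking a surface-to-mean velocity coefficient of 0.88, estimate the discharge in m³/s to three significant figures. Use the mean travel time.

27.3 m³/s

t̄ = (25.0 + 22.1 + 21.9) / 3 = 23 s
v_surface = L / t̄ = 33.5 / 23 = 1.457 m/s
v_mean = 0.88 × 1.457 = 1.282 m/s
Q = A × v_mean = 21.3 × 1.282 = 27.30 m³/s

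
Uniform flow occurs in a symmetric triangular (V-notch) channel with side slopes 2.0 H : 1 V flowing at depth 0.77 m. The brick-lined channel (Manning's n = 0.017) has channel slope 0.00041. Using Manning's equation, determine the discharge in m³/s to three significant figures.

A = z·y² = 2.0×0.77² = 1.186 m²
P = 2y√(1+z²) = 2×0.77×√(1+2.0²) = 3.444 m
R = A/P = 1.186/3.444 = 0.3444 m
Q = (1/n)·A·R^(2/3)·S^(1/2) = (1/0.017) × 1.186 × 0.3444^(2/3) × 0.00041^(1/2) = 0.6939 m³/s

0.694 m³/s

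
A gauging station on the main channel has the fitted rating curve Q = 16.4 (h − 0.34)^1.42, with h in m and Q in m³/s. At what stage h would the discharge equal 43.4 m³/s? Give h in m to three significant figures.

h − h₀ = (Q/C)^(1/b) = (43.4/16.4)^(1/1.42) = 1.984 m
h = 0.34 + 1.984 = 2.324 m

2.32 m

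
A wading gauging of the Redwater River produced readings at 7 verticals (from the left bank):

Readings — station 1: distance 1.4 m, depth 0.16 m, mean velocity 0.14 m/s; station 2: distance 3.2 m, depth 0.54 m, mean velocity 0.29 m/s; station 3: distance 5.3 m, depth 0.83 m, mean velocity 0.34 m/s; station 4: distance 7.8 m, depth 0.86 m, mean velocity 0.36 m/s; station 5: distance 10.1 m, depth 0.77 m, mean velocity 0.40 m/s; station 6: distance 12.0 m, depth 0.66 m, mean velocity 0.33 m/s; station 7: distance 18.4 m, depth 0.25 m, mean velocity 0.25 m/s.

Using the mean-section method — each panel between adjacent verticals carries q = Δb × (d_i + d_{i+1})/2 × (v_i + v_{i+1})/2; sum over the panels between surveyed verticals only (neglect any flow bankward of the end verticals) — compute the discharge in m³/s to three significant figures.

Panel 1-2: Δb = 1.8 m, d̄ = (0.16+0.54)/2 = 0.35, v̄ = (0.14+0.29)/2 = 0.215 → q = 1.8×0.35×0.215 = 0.1355 m³/s
Panel 2-3: Δb = 2.1 m, d̄ = (0.54+0.83)/2 = 0.685, v̄ = (0.29+0.34)/2 = 0.315 → q = 2.1×0.685×0.315 = 0.4531 m³/s
Panel 3-4: Δb = 2.5 m, d̄ = (0.83+0.86)/2 = 0.845, v̄ = (0.34+0.36)/2 = 0.35 → q = 2.5×0.845×0.35 = 0.7394 m³/s
Panel 4-5: Δb = 2.3 m, d̄ = (0.86+0.77)/2 = 0.815, v̄ = (0.36+0.40)/2 = 0.38 → q = 2.3×0.815×0.38 = 0.7123 m³/s
Panel 5-6: Δb = 1.9 m, d̄ = (0.77+0.66)/2 = 0.715, v̄ = (0.40+0.33)/2 = 0.365 → q = 1.9×0.715×0.365 = 0.4959 m³/s
Panel 6-7: Δb = 6.4 m, d̄ = (0.66+0.25)/2 = 0.455, v̄ = (0.33+0.25)/2 = 0.29 → q = 6.4×0.455×0.29 = 0.8445 m³/s
Q = Σ q = 3.381 m³/s

3.38 m³/s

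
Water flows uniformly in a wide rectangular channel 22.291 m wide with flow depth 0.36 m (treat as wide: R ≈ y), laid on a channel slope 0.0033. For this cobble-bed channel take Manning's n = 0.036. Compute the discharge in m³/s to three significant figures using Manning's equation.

6.48 m³/s

A = b·y = 22.291 × 0.36 = 8.025 m²
Wide channel: R ≈ y = 0.36 m
Q = (1/n)·A·R^(2/3)·S^(1/2) = (1/0.036) × 8.025 × 0.3600^(2/3) × 0.0033^(1/2) = 6.480 m³/s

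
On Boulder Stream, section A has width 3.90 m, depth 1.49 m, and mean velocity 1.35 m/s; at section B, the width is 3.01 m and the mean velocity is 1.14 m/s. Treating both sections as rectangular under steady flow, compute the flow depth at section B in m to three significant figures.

Q = A₁V₁ = (3.90×1.49) × 1.35 = 7.845 m³/s
d₂ = Q/(b₂ V₂) = 7.845/(3.01×1.14) = 2.286 m

2.29 m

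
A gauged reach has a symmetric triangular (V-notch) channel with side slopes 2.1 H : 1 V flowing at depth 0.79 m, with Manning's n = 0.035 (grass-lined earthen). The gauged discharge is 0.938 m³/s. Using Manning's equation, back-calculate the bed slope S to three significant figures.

A = z·y² = 2.1×0.79² = 1.311 m²
P = 2y√(1+z²) = 2×0.79×√(1+2.1²) = 3.675 m
R = A/P = 1.311/3.675 = 0.3566 m
S = (Q·n / (1·A·R^(2/3)))² = (0.938×0.035 / (1×1.311×0.5029))² = 0.002481

0.00248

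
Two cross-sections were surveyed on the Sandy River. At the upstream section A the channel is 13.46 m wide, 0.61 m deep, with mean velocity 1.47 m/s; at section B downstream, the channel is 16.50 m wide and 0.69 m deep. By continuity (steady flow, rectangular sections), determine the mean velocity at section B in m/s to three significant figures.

1.06 m/s

Q = A₁V₁ = (13.46×0.61) × 1.47 = 12.07 m³/s
A₂ = 16.50 × 0.69 = 11.39 m²
V₂ = Q/A₂ = 12.07/11.39 = 1.060 m/s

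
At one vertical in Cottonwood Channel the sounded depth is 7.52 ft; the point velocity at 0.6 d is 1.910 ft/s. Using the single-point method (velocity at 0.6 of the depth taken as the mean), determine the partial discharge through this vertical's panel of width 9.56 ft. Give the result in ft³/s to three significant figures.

137 ft³/s

v̄ = v₀.₆ = 1.910 ft/s
q = v̄ × d × w = 1.910 × 7.52 × 9.56 = 137.3 ft³/s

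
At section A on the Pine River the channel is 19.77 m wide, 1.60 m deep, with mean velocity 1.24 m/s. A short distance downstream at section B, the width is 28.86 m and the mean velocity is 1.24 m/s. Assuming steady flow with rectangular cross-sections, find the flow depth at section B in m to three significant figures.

Q = A₁V₁ = (19.77×1.60) × 1.24 = 39.22 m³/s
d₂ = Q/(b₂ V₂) = 39.22/(28.86×1.24) = 1.096 m

1.10 m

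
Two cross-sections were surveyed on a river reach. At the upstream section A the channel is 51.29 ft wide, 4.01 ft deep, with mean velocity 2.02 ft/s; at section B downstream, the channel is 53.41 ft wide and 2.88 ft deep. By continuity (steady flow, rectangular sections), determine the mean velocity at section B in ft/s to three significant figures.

2.70 ft/s

Q = A₁V₁ = (51.29×4.01) × 2.02 = 415.5 ft³/s
A₂ = 53.41 × 2.88 = 153.8 ft²
V₂ = Q/A₂ = 415.5/153.8 = 2.701 ft/s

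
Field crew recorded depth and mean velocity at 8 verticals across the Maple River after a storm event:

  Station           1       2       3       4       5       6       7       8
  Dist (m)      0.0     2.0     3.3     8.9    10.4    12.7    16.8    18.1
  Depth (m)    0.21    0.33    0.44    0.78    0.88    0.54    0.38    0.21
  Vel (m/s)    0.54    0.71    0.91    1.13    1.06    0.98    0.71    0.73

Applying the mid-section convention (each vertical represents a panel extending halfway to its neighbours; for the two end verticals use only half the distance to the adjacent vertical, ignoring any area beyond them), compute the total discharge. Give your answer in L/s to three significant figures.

9300 L/s

w_1 = (2.0 − 0.0)/2 = 1 m; q_1 = 0.54 × 0.21 × 1 = 0.1134 m³/s
w_2 = (3.3 − 0.0)/2 = 1.65 m; q_2 = 0.71 × 0.33 × 1.65 = 0.3866 m³/s
w_3 = (8.9 − 2.0)/2 = 3.45 m; q_3 = 0.91 × 0.44 × 3.45 = 1.381 m³/s
w_4 = (10.4 − 3.3)/2 = 3.55 m; q_4 = 1.13 × 0.78 × 3.55 = 3.129 m³/s
w_5 = (12.7 − 8.9)/2 = 1.9 m; q_5 = 1.06 × 0.88 × 1.9 = 1.772 m³/s
w_6 = (16.8 − 10.4)/2 = 3.2 m; q_6 = 0.98 × 0.54 × 3.2 = 1.693 m³/s
w_7 = (18.1 − 12.7)/2 = 2.7 m; q_7 = 0.71 × 0.38 × 2.7 = 0.7285 m³/s
w_8 = (18.1 − 16.8)/2 = 0.65 m; q_8 = 0.73 × 0.21 × 0.65 = 0.09965 m³/s
Q = Σ qᵢ = 9.304 m³/s
= 9.304 × 1000 = 9304 L/s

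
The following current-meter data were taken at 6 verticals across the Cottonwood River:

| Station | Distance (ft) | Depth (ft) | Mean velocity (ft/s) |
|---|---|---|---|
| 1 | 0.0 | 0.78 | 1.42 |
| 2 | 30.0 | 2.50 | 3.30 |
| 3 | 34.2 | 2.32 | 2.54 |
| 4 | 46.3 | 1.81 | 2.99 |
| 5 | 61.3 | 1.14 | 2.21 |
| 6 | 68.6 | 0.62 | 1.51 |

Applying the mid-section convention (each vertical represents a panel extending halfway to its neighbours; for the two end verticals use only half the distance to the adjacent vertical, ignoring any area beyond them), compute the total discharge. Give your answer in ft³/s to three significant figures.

311 ft³/s

w_1 = (30.0 − 0.0)/2 = 15 ft; q_1 = 1.42 × 0.78 × 15 = 16.61 ft³/s
w_2 = (34.2 − 0.0)/2 = 17.1 ft; q_2 = 3.30 × 2.50 × 17.1 = 141.1 ft³/s
w_3 = (46.3 − 30.0)/2 = 8.15 ft; q_3 = 2.54 × 2.32 × 8.15 = 48.03 ft³/s
w_4 = (61.3 − 34.2)/2 = 13.55 ft; q_4 = 2.99 × 1.81 × 13.55 = 73.33 ft³/s
w_5 = (68.6 − 46.3)/2 = 11.15 ft; q_5 = 2.21 × 1.14 × 11.15 = 28.09 ft³/s
w_6 = (68.6 − 61.3)/2 = 3.65 ft; q_6 = 1.51 × 0.62 × 3.65 = 3.417 ft³/s
Q = Σ qᵢ = 310.6 ft³/s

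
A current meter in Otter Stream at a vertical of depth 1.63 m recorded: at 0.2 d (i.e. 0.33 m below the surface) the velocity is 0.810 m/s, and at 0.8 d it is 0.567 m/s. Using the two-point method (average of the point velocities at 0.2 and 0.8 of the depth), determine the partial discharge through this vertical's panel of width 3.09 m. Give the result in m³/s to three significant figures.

3.47 m³/s

v̄ = (0.810 + 0.567) / 2 = 0.6885 m/s
q = v̄ × d × w = 0.6885 × 1.63 × 3.09 = 3.468 m³/s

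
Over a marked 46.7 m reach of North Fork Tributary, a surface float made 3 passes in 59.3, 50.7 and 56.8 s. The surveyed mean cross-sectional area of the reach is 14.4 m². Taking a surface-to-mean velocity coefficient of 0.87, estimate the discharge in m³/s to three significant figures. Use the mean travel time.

10.5 m³/s

t̄ = (59.3 + 50.7 + 56.8) / 3 = 55.6 s
v_surface = L / t̄ = 46.7 / 55.6 = 0.8399 m/s
v_mean = 0.87 × 0.8399 = 0.7307 m/s
Q = A × v_mean = 14.4 × 0.7307 = 10.52 m³/s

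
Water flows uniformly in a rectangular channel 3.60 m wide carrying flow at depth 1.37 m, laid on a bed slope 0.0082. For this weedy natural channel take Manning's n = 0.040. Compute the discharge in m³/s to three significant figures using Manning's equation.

A = b·y = 3.60 × 1.37 = 4.932 m²
P = b + 2y = 3.60 + 2×1.37 = 6.340 m
R = A/P = 4.932/6.340 = 0.7779 m
Q = (1/n)·A·R^(2/3)·S^(1/2) = (1/0.040) × 4.932 × 0.7779^(2/3) × 0.0082^(1/2) = 9.444 m³/s

9.44 m³/s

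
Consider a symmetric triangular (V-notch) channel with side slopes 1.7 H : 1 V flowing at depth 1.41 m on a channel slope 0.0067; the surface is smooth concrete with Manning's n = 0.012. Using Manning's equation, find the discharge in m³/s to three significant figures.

A = z·y² = 1.7×1.41² = 3.380 m²
P = 2y√(1+z²) = 2×1.41×√(1+1.7²) = 5.562 m
R = A/P = 3.380/5.562 = 0.6077 m
Q = (1/n)·A·R^(2/3)·S^(1/2) = (1/0.012) × 3.380 × 0.6077^(2/3) × 0.0067^(1/2) = 16.54 m³/s

16.5 m³/s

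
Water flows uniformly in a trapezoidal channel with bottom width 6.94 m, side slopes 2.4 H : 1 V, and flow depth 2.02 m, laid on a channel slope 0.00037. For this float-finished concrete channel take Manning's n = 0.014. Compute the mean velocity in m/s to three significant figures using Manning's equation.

1.69 m/s

A = (b + z·y)·y = (6.94 + 2.4×2.02)×2.02 = 23.81 m²
P = b + 2y√(1+z²) = 6.94 + 2×2.02×√(1+2.4²) = 17.44 m
R = A/P = 23.81/17.44 = 1.365 m
Q = (1/n)·A·R^(2/3)·S^(1/2) = (1/0.014) × 23.81 × 1.365^(2/3) × 0.00037^(1/2) = 40.26 m³/s
V = Q/A = 40.26/23.81 = 1.691 m/s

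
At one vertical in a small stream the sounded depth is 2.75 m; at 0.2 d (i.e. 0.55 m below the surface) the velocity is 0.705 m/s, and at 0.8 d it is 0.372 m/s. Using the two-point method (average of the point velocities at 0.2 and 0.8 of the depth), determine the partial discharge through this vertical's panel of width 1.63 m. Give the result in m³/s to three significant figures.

2.41 m³/s

v̄ = (0.705 + 0.372) / 2 = 0.5385 m/s
q = v̄ × d × w = 0.5385 × 2.75 × 1.63 = 2.414 m³/s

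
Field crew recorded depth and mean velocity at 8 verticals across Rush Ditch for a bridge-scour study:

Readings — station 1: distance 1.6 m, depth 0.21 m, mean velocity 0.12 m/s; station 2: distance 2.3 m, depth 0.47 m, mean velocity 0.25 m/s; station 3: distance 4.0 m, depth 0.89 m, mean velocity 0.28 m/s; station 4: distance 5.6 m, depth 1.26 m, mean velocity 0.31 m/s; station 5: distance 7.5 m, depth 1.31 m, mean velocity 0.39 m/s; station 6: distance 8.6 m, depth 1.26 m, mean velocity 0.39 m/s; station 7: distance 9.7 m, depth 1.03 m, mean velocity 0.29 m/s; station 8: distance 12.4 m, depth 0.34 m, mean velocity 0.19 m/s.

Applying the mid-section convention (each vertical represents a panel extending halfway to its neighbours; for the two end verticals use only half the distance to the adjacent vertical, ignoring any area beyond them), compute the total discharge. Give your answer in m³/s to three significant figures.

3.21 m³/s

w_1 = (2.3 − 1.6)/2 = 0.35 m; q_1 = 0.12 × 0.21 × 0.35 = 0.008820 m³/s
w_2 = (4.0 − 1.6)/2 = 1.2 m; q_2 = 0.25 × 0.47 × 1.2 = 0.1410 m³/s
w_3 = (5.6 − 2.3)/2 = 1.65 m; q_3 = 0.28 × 0.89 × 1.65 = 0.4112 m³/s
w_4 = (7.5 − 4.0)/2 = 1.75 m; q_4 = 0.31 × 1.26 × 1.75 = 0.6836 m³/s
w_5 = (8.6 − 5.6)/2 = 1.5 m; q_5 = 0.39 × 1.31 × 1.5 = 0.7664 m³/s
w_6 = (9.7 − 7.5)/2 = 1.1 m; q_6 = 0.39 × 1.26 × 1.1 = 0.5405 m³/s
w_7 = (12.4 − 8.6)/2 = 1.9 m; q_7 = 0.29 × 1.03 × 1.9 = 0.5675 m³/s
w_8 = (12.4 − 9.7)/2 = 1.35 m; q_8 = 0.19 × 0.34 × 1.35 = 0.08721 m³/s
Q = Σ qᵢ = 3.206 m³/s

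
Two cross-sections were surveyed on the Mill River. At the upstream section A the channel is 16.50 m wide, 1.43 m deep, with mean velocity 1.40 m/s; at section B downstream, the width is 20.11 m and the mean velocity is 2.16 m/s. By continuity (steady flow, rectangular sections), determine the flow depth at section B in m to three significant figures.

Q = A₁V₁ = (16.50×1.43) × 1.40 = 33.03 m³/s
d₂ = Q/(b₂ V₂) = 33.03/(20.11×2.16) = 0.7605 m

0.760 m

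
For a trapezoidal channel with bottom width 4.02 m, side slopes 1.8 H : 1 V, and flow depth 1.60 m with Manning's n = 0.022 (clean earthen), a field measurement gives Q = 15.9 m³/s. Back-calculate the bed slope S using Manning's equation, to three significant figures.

0.000952

A = (b + z·y)·y = (4.02 + 1.8×1.60)×1.60 = 11.04 m²
P = b + 2y√(1+z²) = 4.02 + 2×1.60×√(1+1.8²) = 10.61 m
R = A/P = 11.04/10.61 = 1.041 m
S = (Q·n / (1·A·R^(2/3)))² = (15.9×0.022 / (1×11.04×1.027))² = 0.0009520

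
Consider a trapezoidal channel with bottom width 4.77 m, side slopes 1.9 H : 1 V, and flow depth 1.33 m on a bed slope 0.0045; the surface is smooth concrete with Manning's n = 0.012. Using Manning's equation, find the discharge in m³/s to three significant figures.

51.5 m³/s

A = (b + z·y)·y = (4.77 + 1.9×1.33)×1.33 = 9.705 m²
P = b + 2y√(1+z²) = 4.77 + 2×1.33×√(1+1.9²) = 10.48 m
R = A/P = 9.705/10.48 = 0.9259 m
Q = (1/n)·A·R^(2/3)·S^(1/2) = (1/0.012) × 9.705 × 0.9259^(2/3) × 0.0045^(1/2) = 51.54 m³/s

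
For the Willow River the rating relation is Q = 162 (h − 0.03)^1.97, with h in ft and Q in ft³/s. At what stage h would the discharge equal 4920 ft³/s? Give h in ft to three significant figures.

h − h₀ = (Q/C)^(1/b) = (4920/162)^(1/1.97) = 5.656 ft
h = 0.03 + 5.656 = 5.686 ft

5.69 ft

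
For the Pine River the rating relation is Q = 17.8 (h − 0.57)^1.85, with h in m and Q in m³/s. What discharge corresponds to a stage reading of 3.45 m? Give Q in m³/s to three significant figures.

126 m³/s

Q = 17.8 × (3.45 − 0.57)^1.85 = 17.8 × 2.88^1.85 = 126.0 m³/s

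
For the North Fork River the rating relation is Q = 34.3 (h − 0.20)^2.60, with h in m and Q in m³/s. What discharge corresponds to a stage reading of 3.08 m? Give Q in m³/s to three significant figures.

Q = 34.3 × (3.08 − 0.20)^2.60 = 34.3 × 2.88^2.60 = 536.7 m³/s

537 m³/s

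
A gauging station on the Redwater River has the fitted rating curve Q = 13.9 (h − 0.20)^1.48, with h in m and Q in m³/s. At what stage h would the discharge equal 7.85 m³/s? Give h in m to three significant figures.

0.880 m

h − h₀ = (Q/C)^(1/b) = (7.85/13.9)^(1/1.48) = 0.6797 m
h = 0.20 + 0.6797 = 0.8797 m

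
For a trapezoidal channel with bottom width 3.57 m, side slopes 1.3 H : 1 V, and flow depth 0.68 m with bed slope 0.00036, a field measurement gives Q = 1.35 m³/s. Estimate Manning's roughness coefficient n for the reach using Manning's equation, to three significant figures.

0.0276

A = (b + z·y)·y = (3.57 + 1.3×0.68)×0.68 = 3.029 m²
P = b + 2y√(1+z²) = 3.57 + 2×0.68×√(1+1.3²) = 5.801 m
R = A/P = 3.029/5.801 = 0.5221 m
n = (1/Q)·A·R^(2/3)·S^(1/2) = (1/1.35) × 3.029 × 0.6484 × 0.01897 = 0.02760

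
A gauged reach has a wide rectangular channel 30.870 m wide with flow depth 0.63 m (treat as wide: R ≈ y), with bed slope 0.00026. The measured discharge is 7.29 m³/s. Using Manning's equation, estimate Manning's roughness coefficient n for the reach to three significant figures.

A = b·y = 30.870 × 0.63 = 19.45 m²
Wide channel: R ≈ y = 0.63 m
n = (1/Q)·A·R^(2/3)·S^(1/2) = (1/7.29) × 19.45 × 0.7349 × 0.01612 = 0.03161

0.0316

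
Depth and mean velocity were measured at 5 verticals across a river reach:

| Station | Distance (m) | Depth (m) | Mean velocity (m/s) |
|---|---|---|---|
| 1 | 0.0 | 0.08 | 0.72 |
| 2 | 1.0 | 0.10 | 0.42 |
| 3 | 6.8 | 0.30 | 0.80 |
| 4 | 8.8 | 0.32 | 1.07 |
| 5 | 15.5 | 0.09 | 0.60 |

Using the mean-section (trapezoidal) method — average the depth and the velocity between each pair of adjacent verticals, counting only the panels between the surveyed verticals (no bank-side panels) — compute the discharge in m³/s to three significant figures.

2.49 m³/s

Panel 1-2: Δb = 1 m, d̄ = (0.08+0.10)/2 = 0.09, v̄ = (0.72+0.42)/2 = 0.57 → q = 1×0.09×0.57 = 0.05130 m³/s
Panel 2-3: Δb = 5.8 m, d̄ = (0.10+0.30)/2 = 0.2, v̄ = (0.42+0.80)/2 = 0.61 → q = 5.8×0.2×0.61 = 0.7076 m³/s
Panel 3-4: Δb = 2 m, d̄ = (0.30+0.32)/2 = 0.31, v̄ = (0.80+1.07)/2 = 0.935 → q = 2×0.31×0.935 = 0.5797 m³/s
Panel 4-5: Δb = 6.7 m, d̄ = (0.32+0.09)/2 = 0.205, v̄ = (1.07+0.60)/2 = 0.835 → q = 6.7×0.205×0.835 = 1.147 m³/s
Q = Σ q = 2.485 m³/s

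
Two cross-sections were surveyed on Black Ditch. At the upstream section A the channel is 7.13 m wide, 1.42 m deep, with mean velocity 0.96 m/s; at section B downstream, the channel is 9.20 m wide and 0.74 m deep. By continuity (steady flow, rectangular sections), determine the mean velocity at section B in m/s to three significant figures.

Q = A₁V₁ = (7.13×1.42) × 0.96 = 9.720 m³/s
A₂ = 9.20 × 0.74 = 6.808 m²
V₂ = Q/A₂ = 9.720/6.808 = 1.428 m/s

1.43 m/s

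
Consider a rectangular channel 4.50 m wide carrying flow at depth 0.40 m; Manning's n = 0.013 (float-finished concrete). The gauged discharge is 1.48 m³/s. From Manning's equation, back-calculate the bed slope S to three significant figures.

A = b·y = 4.50 × 0.40 = 1.800 m²
P = b + 2y = 4.50 + 2×0.40 = 5.300 m
R = A/P = 1.800/5.300 = 0.3396 m
S = (Q·n / (1·A·R^(2/3)))² = (1.48×0.013 / (1×1.800×0.4868))² = 0.0004822

0.000482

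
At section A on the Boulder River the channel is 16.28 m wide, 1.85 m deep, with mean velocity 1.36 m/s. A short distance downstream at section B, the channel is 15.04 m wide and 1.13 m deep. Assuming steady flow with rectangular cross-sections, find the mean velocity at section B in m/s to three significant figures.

Q = A₁V₁ = (16.28×1.85) × 1.36 = 40.96 m³/s
A₂ = 15.04 × 1.13 = 17.00 m²
V₂ = Q/A₂ = 40.96/17.00 = 2.410 m/s

2.41 m/s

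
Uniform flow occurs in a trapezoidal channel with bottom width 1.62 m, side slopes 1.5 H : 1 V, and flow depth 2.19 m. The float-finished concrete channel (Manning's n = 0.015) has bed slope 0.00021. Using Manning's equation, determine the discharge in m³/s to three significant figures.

A = (b + z·y)·y = (1.62 + 1.5×2.19)×2.19 = 10.74 m²
P = b + 2y√(1+z²) = 1.62 + 2×2.19×√(1+1.5²) = 9.516 m
R = A/P = 10.74/9.516 = 1.129 m
Q = (1/n)·A·R^(2/3)·S^(1/2) = (1/0.015) × 10.74 × 1.129^(2/3) × 0.00021^(1/2) = 11.25 m³/s

11.3 m³/s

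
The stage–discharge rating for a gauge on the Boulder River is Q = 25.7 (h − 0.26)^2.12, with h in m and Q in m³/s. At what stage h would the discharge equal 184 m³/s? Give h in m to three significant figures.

h − h₀ = (Q/C)^(1/b) = (184/25.7)^(1/2.12) = 2.531 m
h = 0.26 + 2.531 = 2.791 m

2.79 m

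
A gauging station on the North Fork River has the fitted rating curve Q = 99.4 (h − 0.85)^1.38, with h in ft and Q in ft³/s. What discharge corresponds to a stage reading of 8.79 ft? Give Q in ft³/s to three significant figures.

Q = 99.4 × (8.79 − 0.85)^1.38 = 99.4 × 7.94^1.38 = 1734 ft³/s

1730 ft³/s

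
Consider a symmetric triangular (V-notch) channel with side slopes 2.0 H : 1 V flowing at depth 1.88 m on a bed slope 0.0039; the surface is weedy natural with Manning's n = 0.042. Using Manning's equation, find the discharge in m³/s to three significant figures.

A = z·y² = 2.0×1.88² = 7.069 m²
P = 2y√(1+z²) = 2×1.88×√(1+2.0²) = 8.408 m
R = A/P = 7.069/8.408 = 0.8408 m
Q = (1/n)·A·R^(2/3)·S^(1/2) = (1/0.042) × 7.069 × 0.8408^(2/3) × 0.0039^(1/2) = 9.363 m³/s

9.36 m³/s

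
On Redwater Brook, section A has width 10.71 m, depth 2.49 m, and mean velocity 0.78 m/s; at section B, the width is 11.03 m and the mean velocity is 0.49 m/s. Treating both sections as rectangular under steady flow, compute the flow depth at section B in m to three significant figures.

3.85 m

Q = A₁V₁ = (10.71×2.49) × 0.78 = 20.80 m³/s
d₂ = Q/(b₂ V₂) = 20.80/(11.03×0.49) = 3.849 m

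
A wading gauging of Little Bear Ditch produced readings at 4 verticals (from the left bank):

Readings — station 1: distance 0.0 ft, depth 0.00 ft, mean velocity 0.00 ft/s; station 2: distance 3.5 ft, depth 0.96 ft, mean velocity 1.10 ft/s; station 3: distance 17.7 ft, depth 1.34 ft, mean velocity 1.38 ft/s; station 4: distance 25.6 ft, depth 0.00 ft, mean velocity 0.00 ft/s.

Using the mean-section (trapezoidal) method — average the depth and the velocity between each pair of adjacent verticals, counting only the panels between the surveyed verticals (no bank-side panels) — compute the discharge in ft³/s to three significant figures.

Panel 1-2: Δb = 3.5 ft, d̄ = (0.00+0.96)/2 = 0.48, v̄ = (0.00+1.10)/2 = 0.55 → q = 3.5×0.48×0.55 = 0.9240 ft³/s
Panel 2-3: Δb = 14.2 ft, d̄ = (0.96+1.34)/2 = 1.15, v̄ = (1.10+1.38)/2 = 1.24 → q = 14.2×1.15×1.24 = 20.25 ft³/s
Panel 3-4: Δb = 7.9 ft, d̄ = (1.34+0.00)/2 = 0.67, v̄ = (1.38+0.00)/2 = 0.69 → q = 7.9×0.67×0.69 = 3.652 ft³/s
Q = Σ q = 24.83 ft³/s

24.8 ft³/s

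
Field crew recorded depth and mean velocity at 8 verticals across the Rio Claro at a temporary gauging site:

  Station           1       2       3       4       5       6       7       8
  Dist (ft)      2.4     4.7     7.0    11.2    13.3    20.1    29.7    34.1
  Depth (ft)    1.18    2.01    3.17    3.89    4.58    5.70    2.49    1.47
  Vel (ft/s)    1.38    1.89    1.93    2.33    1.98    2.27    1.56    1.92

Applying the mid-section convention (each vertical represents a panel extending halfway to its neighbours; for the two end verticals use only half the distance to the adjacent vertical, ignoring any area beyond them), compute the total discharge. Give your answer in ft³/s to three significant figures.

w_1 = (4.7 − 2.4)/2 = 1.15 ft; q_1 = 1.38 × 1.18 × 1.15 = 1.873 ft³/s
w_2 = (7.0 − 2.4)/2 = 2.3 ft; q_2 = 1.89 × 2.01 × 2.3 = 8.737 ft³/s
w_3 = (11.2 − 4.7)/2 = 3.25 ft; q_3 = 1.93 × 3.17 × 3.25 = 19.88 ft³/s
w_4 = (13.3 − 7.0)/2 = 3.15 ft; q_4 = 2.33 × 3.89 × 3.15 = 28.55 ft³/s
w_5 = (20.1 − 11.2)/2 = 4.45 ft; q_5 = 1.98 × 4.58 × 4.45 = 40.35 ft³/s
w_6 = (29.7 − 13.3)/2 = 8.2 ft; q_6 = 2.27 × 5.70 × 8.2 = 106.1 ft³/s
w_7 = (34.1 − 20.1)/2 = 7 ft; q_7 = 1.56 × 2.49 × 7 = 27.19 ft³/s
w_8 = (34.1 − 29.7)/2 = 2.2 ft; q_8 = 1.92 × 1.47 × 2.2 = 6.209 ft³/s
Q = Σ qᵢ = 238.9 ft³/s

239 ft³/s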